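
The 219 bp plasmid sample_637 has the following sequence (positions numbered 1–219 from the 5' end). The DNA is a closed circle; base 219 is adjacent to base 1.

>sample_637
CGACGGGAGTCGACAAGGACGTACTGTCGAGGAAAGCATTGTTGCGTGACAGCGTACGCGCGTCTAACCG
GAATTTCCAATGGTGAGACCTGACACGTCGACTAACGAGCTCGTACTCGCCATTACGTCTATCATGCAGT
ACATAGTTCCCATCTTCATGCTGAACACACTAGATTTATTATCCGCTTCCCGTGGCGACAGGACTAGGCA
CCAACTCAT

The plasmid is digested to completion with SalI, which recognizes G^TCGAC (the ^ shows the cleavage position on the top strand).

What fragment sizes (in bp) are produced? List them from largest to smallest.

SalI sites (GTCGAC) start at positions 9, 97.
SalI cuts after the first base of each site, so after positions 9, 97.
Circular molecule, 2 cuts → 2 fragments:
  10–97 → 88 bp
  98–219 then 1–9 → 122 + 9 = 131 bp
Sorted largest to smallest: 131, 88 bp.

131, 88 bp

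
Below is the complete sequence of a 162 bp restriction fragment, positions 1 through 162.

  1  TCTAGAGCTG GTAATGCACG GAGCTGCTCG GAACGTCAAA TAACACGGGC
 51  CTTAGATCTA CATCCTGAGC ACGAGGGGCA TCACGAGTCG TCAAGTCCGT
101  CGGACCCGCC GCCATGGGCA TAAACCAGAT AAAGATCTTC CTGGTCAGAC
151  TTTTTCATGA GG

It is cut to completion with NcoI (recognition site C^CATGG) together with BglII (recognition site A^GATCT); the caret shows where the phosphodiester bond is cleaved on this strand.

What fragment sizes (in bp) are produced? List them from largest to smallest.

The NcoI site (CCATGG) starts at position 112.
NcoI cuts after the first base of each site, so after position 112.
BglII sites (AGATCT) start at positions 54, 133.
BglII cuts after the first base of each site, so after positions 54, 133.
Combined cut positions: 54, 112, 133.
Linear molecule, 3 cuts → 4 fragments:
  1–54 → 54 bp
  55–112 → 58 bp
  113–133 → 21 bp
  134–162 → 29 bp
Sorted largest to smallest: 58, 54, 29, 21 bp.

58, 54, 29, 21 bp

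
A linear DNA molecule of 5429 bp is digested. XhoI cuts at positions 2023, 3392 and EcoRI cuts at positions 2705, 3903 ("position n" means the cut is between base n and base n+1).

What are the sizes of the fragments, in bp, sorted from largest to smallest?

2023, 1526, 687, 682, 511 bp

Combined cut positions (sorted): 2023, 2705, 3392, 3903.
Linear molecule, 4 cuts → 5 fragments:
  2023 − 0 = 2023 bp
  2705 − 2023 = 682 bp
  3392 − 2705 = 687 bp
  3903 − 3392 = 511 bp
  5429 − 3903 = 1526 bp
Sorted largest to smallest: 2023, 1526, 687, 682, 511 bp.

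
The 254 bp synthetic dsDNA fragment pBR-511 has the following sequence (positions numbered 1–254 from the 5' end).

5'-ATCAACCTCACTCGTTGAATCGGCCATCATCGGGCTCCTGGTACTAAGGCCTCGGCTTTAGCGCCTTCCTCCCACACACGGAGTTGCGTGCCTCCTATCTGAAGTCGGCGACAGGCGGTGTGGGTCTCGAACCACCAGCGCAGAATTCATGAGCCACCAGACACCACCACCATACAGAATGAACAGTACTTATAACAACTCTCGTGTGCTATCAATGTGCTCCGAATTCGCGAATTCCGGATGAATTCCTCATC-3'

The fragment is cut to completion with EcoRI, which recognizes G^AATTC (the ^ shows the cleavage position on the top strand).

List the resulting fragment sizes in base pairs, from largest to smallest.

143, 81, 11, 11, 8 bp

EcoRI sites (GAATTC) start at positions 143, 224, 232, 243.
EcoRI cuts after the first base of each site, so after positions 143, 224, 232, 243.
Linear molecule, 4 cuts → 5 fragments:
  1–143 → 143 bp
  144–224 → 81 bp
  225–232 → 8 bp
  233–243 → 11 bp
  244–254 → 11 bp
Sorted largest to smallest: 143, 81, 11, 11, 8 bp.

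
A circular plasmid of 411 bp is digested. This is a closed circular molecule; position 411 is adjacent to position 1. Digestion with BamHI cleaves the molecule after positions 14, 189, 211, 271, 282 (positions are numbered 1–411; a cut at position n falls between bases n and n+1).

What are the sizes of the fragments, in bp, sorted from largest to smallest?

175, 143, 60, 22, 11 bp

Circular molecule, 5 cuts → 5 fragments:
  189 − 14 = 175 bp
  211 − 189 = 22 bp
  271 − 211 = 60 bp
  282 − 271 = 11 bp
  wrap: 411 − 282 + 14 = 143 bp
Sorted largest to smallest: 175, 143, 60, 22, 11 bp.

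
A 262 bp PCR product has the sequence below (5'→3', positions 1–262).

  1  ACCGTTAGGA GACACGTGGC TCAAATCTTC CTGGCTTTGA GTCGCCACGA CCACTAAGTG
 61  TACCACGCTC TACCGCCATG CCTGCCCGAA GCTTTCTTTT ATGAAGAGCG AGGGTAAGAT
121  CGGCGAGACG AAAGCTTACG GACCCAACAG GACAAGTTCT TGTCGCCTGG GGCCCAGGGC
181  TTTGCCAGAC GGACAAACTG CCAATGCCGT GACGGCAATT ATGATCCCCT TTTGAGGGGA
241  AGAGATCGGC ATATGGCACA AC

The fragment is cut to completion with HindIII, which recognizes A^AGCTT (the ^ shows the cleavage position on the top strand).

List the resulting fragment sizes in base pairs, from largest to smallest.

130, 89, 43 bp

HindIII sites (AAGCTT) start at positions 89, 132.
HindIII cuts after the first base of each site, so after positions 89, 132.
Linear molecule, 2 cuts → 3 fragments:
  1–89 → 89 bp
  90–132 → 43 bp
  133–262 → 130 bp
Sorted largest to smallest: 130, 89, 43 bp.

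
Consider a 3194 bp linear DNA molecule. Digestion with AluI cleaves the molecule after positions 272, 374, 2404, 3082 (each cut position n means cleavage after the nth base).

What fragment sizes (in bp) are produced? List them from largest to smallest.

2030, 678, 272, 112, 102 bp

Linear molecule, 4 cuts → 5 fragments:
  272 − 0 = 272 bp
  374 − 272 = 102 bp
  2404 − 374 = 2030 bp
  3082 − 2404 = 678 bp
  3194 − 3082 = 112 bp
Sorted largest to smallest: 2030, 678, 272, 112, 102 bp.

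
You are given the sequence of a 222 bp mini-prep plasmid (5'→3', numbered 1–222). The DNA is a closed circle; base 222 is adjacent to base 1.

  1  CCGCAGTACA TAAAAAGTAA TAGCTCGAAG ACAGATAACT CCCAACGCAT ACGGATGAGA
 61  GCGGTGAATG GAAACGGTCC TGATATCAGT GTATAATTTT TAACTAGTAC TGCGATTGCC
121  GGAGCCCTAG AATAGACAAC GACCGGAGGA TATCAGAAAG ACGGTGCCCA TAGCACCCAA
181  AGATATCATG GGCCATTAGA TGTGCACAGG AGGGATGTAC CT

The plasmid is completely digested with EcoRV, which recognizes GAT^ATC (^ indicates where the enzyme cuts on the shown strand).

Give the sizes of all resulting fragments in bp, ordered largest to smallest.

122, 67, 33 bp

EcoRV sites (GATATC) start at positions 82, 149, 182.
EcoRV cuts after base 3 of each site, so after positions 84, 151, 184.
Circular molecule, 3 cuts → 3 fragments:
  85–151 → 67 bp
  152–184 → 33 bp
  185–222 then 1–84 → 38 + 84 = 122 bp
Sorted largest to smallest: 122, 67, 33 bp.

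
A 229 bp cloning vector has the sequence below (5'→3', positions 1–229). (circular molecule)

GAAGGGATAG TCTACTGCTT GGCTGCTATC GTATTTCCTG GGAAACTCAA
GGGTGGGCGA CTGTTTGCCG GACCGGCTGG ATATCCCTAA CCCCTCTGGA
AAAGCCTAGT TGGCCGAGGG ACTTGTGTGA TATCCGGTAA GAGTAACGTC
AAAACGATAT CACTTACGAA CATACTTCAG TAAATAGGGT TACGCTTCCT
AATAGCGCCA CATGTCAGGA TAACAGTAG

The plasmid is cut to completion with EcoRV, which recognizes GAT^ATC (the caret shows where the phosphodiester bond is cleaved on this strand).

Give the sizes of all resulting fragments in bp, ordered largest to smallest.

EcoRV sites (GATATC) start at positions 80, 129, 156.
EcoRV cuts after base 3 of each site, so after positions 82, 131, 158.
Circular molecule, 3 cuts → 3 fragments:
  83–131 → 49 bp
  132–158 → 27 bp
  159–229 then 1–82 → 71 + 82 = 153 bp
Sorted largest to smallest: 153, 49, 27 bp.

153, 49, 27 bp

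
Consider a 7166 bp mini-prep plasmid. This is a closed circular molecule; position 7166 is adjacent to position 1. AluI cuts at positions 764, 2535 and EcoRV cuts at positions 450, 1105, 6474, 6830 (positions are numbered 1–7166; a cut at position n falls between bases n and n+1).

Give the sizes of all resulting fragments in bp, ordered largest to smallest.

3939, 1430, 786, 356, 341, 314 bp

Combined cut positions (sorted): 450, 764, 1105, 2535, 6474, 6830.
Circular molecule, 6 cuts → 6 fragments:
  764 − 450 = 314 bp
  1105 − 764 = 341 bp
  2535 − 1105 = 1430 bp
  6474 − 2535 = 3939 bp
  6830 − 6474 = 356 bp
  wrap: 7166 − 6830 + 450 = 786 bp
Sorted largest to smallest: 3939, 1430, 786, 356, 341, 314 bp.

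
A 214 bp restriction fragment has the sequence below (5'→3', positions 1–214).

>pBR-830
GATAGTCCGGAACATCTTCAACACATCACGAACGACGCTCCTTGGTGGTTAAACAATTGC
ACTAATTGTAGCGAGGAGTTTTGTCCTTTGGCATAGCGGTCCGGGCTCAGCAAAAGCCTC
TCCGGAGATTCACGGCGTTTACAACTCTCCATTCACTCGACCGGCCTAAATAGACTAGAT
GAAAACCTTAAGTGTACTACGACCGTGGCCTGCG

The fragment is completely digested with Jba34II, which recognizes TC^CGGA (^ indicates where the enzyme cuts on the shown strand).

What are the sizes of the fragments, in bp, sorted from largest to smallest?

115, 92, 7 bp

Jba34II sites (TCCGGA) start at positions 6, 121.
Jba34II cuts after base 2 of each site, so after positions 7, 122.
Linear molecule, 2 cuts → 3 fragments:
  1–7 → 7 bp
  8–122 → 115 bp
  123–214 → 92 bp
Sorted largest to smallest: 115, 92, 7 bp.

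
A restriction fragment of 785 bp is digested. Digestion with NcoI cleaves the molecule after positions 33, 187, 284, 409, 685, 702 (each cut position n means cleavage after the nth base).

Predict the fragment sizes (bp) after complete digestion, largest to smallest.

276, 154, 125, 97, 83, 33, 17 bp

Linear molecule, 6 cuts → 7 fragments:
  33 − 0 = 33 bp
  187 − 33 = 154 bp
  284 − 187 = 97 bp
  409 − 284 = 125 bp
  685 − 409 = 276 bp
  702 − 685 = 17 bp
  785 − 702 = 83 bp
Sorted largest to smallest: 276, 154, 125, 97, 83, 33, 17 bp.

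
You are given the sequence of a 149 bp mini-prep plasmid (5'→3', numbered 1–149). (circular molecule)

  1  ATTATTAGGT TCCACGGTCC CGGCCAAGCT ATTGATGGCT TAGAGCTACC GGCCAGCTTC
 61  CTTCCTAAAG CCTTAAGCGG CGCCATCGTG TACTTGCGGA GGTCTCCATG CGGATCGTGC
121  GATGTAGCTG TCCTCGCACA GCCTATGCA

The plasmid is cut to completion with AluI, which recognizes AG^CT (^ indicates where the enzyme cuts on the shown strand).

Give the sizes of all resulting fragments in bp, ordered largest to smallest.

AluI sites (AGCT) start at positions 27, 44, 55, 126.
AluI cuts after base 2 of each site, so after positions 28, 45, 56, 127.
Circular molecule, 4 cuts → 4 fragments:
  29–45 → 17 bp
  46–56 → 11 bp
  57–127 → 71 bp
  128–149 then 1–28 → 22 + 28 = 50 bp
Sorted largest to smallest: 71, 50, 17, 11 bp.

71, 50, 17, 11 bp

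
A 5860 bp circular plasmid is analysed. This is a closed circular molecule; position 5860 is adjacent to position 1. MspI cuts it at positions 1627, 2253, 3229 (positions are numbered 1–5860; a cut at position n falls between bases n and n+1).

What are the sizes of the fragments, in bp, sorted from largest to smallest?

Circular molecule, 3 cuts → 3 fragments:
  2253 − 1627 = 626 bp
  3229 − 2253 = 976 bp
  wrap: 5860 − 3229 + 1627 = 4258 bp
Sorted largest to smallest: 4258, 976, 626 bp.

4258, 976, 626 bp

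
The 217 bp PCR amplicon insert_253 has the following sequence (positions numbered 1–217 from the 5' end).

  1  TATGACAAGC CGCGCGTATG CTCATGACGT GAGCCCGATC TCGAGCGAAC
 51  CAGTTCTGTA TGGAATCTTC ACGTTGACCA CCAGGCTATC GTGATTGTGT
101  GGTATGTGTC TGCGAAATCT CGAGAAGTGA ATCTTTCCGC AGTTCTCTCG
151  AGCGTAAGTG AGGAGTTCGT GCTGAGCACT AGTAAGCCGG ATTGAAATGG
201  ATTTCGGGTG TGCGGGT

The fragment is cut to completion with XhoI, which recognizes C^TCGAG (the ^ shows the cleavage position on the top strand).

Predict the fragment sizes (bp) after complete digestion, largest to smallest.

XhoI sites (CTCGAG) start at positions 40, 119, 147.
XhoI cuts after the first base of each site, so after positions 40, 119, 147.
Linear molecule, 3 cuts → 4 fragments:
  1–40 → 40 bp
  41–119 → 79 bp
  120–147 → 28 bp
  148–217 → 70 bp
Sorted largest to smallest: 79, 70, 40, 28 bp.

79, 70, 40, 28 bp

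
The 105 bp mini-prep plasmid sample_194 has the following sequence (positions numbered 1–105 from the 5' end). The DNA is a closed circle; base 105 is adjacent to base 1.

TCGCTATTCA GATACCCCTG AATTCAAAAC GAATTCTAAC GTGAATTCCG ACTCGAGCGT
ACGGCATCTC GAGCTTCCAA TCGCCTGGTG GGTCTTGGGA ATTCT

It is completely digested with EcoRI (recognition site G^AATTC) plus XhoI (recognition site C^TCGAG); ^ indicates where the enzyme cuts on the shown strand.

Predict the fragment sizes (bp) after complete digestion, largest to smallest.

31, 26, 16, 12, 11, 9 bp

EcoRI sites (GAATTC) start at positions 20, 31, 43, 99.
EcoRI cuts after the first base of each site, so after positions 20, 31, 43, 99.
XhoI sites (CTCGAG) start at positions 52, 68.
XhoI cuts after the first base of each site, so after positions 52, 68.
Combined cut positions: 20, 31, 43, 52, 68, 99.
Circular molecule, 6 cuts → 6 fragments:
  21–31 → 11 bp
  32–43 → 12 bp
  44–52 → 9 bp
  53–68 → 16 bp
  69–99 → 31 bp
  100–105 then 1–20 → 6 + 20 = 26 bp
Sorted largest to smallest: 31, 26, 16, 12, 11, 9 bp.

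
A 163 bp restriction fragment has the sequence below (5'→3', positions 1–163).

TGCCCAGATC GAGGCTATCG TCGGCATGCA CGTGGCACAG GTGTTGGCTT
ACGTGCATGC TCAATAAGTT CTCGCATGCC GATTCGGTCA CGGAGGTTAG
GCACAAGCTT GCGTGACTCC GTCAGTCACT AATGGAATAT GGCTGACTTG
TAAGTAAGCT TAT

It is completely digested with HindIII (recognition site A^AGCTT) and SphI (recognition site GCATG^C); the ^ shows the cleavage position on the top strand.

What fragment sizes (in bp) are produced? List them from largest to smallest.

51, 31, 28, 27, 19, 7 bp

HindIII sites (AAGCTT) start at positions 105, 156.
HindIII cuts after the first base of each site, so after positions 105, 156.
SphI sites (GCATGC) start at positions 24, 55, 74.
SphI cuts after base 5 of each site (before the last base), so after positions 28, 59, 78.
Combined cut positions: 28, 59, 78, 105, 156.
Linear molecule, 5 cuts → 6 fragments:
  1–28 → 28 bp
  29–59 → 31 bp
  60–78 → 19 bp
  79–105 → 27 bp
  106–156 → 51 bp
  157–163 → 7 bp
Sorted largest to smallest: 51, 31, 28, 27, 19, 7 bp.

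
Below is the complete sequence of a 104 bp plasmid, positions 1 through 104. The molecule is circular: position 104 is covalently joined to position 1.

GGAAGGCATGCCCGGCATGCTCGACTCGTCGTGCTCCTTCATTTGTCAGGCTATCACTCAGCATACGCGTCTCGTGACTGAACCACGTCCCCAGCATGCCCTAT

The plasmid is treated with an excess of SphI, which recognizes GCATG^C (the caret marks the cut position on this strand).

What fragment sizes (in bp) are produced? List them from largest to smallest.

SphI sites (GCATGC) start at positions 6, 15, 94.
SphI cuts after base 5 of each site (before the last base), so after positions 10, 19, 98.
Circular molecule, 3 cuts → 3 fragments:
  11–19 → 9 bp
  20–98 → 79 bp
  99–104 then 1–10 → 6 + 10 = 16 bp
Sorted largest to smallest: 79, 16, 9 bp.

79, 16, 9 bp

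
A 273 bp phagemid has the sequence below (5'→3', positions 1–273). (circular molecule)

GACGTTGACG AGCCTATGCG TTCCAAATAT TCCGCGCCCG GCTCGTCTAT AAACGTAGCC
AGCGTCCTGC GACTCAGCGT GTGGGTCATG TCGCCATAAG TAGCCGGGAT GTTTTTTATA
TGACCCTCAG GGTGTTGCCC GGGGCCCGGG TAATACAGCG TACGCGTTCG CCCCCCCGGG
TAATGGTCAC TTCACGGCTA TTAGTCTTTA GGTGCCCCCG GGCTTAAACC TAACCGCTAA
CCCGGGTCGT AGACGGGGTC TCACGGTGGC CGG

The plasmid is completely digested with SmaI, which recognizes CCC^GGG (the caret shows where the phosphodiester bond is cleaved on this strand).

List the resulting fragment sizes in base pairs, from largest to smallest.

SmaI sites (CCCGGG) start at positions 138, 145, 175, 217, 241.
SmaI cuts after base 3 of each site, so after positions 140, 147, 177, 219, 243.
Circular molecule, 5 cuts → 5 fragments:
  141–147 → 7 bp
  148–177 → 30 bp
  178–219 → 42 bp
  220–243 → 24 bp
  244–273 then 1–140 → 30 + 140 = 170 bp
Sorted largest to smallest: 170, 42, 30, 24, 7 bp.

170, 42, 30, 24, 7 bp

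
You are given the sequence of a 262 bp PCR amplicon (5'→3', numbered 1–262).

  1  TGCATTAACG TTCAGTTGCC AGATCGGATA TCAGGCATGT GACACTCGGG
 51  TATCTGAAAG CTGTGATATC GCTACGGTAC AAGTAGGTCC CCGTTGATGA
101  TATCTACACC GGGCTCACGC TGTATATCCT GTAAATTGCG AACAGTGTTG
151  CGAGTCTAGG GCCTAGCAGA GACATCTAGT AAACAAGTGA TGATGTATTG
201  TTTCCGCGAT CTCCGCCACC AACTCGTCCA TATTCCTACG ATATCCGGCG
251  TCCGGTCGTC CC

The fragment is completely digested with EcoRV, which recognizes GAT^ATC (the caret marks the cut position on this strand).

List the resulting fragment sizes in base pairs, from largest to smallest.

141, 38, 34, 29, 20 bp

EcoRV sites (GATATC) start at positions 27, 65, 99, 240.
EcoRV cuts after base 3 of each site, so after positions 29, 67, 101, 242.
Linear molecule, 4 cuts → 5 fragments:
  1–29 → 29 bp
  30–67 → 38 bp
  68–101 → 34 bp
  102–242 → 141 bp
  243–262 → 20 bp
Sorted largest to smallest: 141, 38, 34, 29, 20 bp.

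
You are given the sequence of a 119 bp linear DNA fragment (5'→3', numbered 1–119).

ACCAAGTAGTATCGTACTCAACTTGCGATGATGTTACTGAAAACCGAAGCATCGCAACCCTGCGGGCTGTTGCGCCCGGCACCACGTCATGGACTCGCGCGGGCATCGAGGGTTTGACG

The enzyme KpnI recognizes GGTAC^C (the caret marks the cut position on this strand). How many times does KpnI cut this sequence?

No occurrence of GGTACC is present in the sequence.
KpnI does not cut: 0 sites.

0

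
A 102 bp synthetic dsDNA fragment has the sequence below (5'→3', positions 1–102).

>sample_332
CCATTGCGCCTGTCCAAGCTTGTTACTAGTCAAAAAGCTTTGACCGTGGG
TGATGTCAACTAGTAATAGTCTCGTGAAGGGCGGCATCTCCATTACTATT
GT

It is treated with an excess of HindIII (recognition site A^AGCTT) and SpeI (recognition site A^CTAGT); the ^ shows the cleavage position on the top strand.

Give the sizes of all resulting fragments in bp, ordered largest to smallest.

43, 24, 16, 10, 9 bp

HindIII sites (AAGCTT) start at positions 16, 35.
HindIII cuts after the first base of each site, so after positions 16, 35.
SpeI sites (ACTAGT) start at positions 25, 59.
SpeI cuts after the first base of each site, so after positions 25, 59.
Combined cut positions: 16, 25, 35, 59.
Linear molecule, 4 cuts → 5 fragments:
  1–16 → 16 bp
  17–25 → 9 bp
  26–35 → 10 bp
  36–59 → 24 bp
  60–102 → 43 bp
Sorted largest to smallest: 43, 24, 16, 10, 9 bp.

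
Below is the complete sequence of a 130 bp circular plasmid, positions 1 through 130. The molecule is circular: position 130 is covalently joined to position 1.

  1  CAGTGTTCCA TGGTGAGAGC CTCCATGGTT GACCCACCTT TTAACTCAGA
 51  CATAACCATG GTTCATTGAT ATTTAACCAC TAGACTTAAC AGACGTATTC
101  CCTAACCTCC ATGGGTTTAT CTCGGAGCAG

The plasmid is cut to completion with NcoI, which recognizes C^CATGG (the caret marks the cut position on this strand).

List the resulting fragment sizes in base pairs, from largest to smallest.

NcoI sites (CCATGG) start at positions 8, 23, 56, 109.
NcoI cuts after the first base of each site, so after positions 8, 23, 56, 109.
Circular molecule, 4 cuts → 4 fragments:
  9–23 → 15 bp
  24–56 → 33 bp
  57–109 → 53 bp
  110–130 then 1–8 → 21 + 8 = 29 bp
Sorted largest to smallest: 53, 33, 29, 15 bp.

53, 33, 29, 15 bp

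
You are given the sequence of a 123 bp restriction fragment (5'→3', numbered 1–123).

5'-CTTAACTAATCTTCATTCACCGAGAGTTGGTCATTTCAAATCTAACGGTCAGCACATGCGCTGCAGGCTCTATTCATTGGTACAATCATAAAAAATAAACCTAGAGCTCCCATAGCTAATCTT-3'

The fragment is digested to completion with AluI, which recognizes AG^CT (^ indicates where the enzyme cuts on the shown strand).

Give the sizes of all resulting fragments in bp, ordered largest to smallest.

AluI sites (AGCT) start at positions 105, 114.
AluI cuts after base 2 of each site, so after positions 106, 115.
Linear molecule, 2 cuts → 3 fragments:
  1–106 → 106 bp
  107–115 → 9 bp
  116–123 → 8 bp
Sorted largest to smallest: 106, 9, 8 bp.

106, 9, 8 bp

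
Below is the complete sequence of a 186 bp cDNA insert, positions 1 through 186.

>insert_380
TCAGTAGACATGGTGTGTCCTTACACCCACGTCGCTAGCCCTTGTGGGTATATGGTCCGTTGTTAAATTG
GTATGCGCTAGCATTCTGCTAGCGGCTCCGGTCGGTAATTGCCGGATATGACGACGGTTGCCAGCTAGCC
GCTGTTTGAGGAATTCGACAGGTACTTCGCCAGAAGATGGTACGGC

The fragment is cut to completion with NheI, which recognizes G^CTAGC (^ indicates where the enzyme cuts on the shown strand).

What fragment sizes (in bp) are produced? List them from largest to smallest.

NheI sites (GCTAGC) start at positions 34, 77, 88, 134.
NheI cuts after the first base of each site, so after positions 34, 77, 88, 134.
Linear molecule, 4 cuts → 5 fragments:
  1–34 → 34 bp
  35–77 → 43 bp
  78–88 → 11 bp
  89–134 → 46 bp
  135–186 → 52 bp
Sorted largest to smallest: 52, 46, 43, 34, 11 bp.

52, 46, 43, 34, 11 bp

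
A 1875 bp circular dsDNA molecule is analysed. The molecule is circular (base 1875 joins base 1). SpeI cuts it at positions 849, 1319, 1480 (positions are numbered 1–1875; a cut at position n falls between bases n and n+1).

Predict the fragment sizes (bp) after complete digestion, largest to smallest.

1244, 470, 161 bp

Circular molecule, 3 cuts → 3 fragments:
  1319 − 849 = 470 bp
  1480 − 1319 = 161 bp
  wrap: 1875 − 1480 + 849 = 1244 bp
Sorted largest to smallest: 1244, 470, 161 bp.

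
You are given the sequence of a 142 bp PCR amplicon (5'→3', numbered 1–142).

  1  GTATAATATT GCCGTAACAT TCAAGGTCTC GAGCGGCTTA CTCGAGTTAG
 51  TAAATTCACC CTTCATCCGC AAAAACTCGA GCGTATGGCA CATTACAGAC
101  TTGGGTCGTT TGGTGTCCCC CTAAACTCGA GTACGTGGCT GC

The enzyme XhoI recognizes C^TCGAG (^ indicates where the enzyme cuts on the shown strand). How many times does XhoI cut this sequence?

CTCGAG occurs starting at positions 28, 41, 76, 126.
XhoI cuts at 4 sites.

4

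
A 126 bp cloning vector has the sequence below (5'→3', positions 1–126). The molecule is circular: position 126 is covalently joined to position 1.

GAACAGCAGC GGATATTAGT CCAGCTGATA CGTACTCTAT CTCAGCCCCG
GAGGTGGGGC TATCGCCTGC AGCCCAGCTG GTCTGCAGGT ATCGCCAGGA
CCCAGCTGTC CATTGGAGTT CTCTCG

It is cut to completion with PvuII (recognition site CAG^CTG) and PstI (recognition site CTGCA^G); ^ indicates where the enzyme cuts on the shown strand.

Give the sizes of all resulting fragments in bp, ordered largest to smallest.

PvuII sites (CAGCTG) start at positions 22, 75, 103.
PvuII cuts after base 3 of each site, so after positions 24, 77, 105.
PstI sites (CTGCAG) start at positions 67, 83.
PstI cuts after base 5 of each site (before the last base), so after positions 71, 87.
Combined cut positions: 24, 71, 77, 87, 105.
Circular molecule, 5 cuts → 5 fragments:
  25–71 → 47 bp
  72–77 → 6 bp
  78–87 → 10 bp
  88–105 → 18 bp
  106–126 then 1–24 → 21 + 24 = 45 bp
Sorted largest to smallest: 47, 45, 18, 10, 6 bp.

47, 45, 18, 10, 6 bp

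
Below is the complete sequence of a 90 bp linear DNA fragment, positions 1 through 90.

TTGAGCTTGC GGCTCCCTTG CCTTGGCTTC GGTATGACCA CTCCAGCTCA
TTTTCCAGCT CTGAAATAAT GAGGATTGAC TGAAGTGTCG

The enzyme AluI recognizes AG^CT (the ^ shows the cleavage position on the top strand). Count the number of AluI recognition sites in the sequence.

3

AGCT occurs starting at positions 4, 45, 57.
AluI cuts at 3 sites.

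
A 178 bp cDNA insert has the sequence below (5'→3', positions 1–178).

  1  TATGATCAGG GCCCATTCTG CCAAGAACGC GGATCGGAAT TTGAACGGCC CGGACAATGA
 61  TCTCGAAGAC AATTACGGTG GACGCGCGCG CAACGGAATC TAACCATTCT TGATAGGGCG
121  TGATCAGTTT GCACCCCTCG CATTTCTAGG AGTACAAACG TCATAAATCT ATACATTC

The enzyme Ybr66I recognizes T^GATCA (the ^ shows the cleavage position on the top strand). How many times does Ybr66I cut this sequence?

2

TGATCA occurs starting at positions 3, 121.
Ybr66I cuts at 2 sites.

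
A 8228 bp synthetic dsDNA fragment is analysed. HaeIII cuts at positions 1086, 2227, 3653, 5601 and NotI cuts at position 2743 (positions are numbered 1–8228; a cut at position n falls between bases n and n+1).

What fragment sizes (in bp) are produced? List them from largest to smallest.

Combined cut positions (sorted): 1086, 2227, 2743, 3653, 5601.
Linear molecule, 5 cuts → 6 fragments:
  1086 − 0 = 1086 bp
  2227 − 1086 = 1141 bp
  2743 − 2227 = 516 bp
  3653 − 2743 = 910 bp
  5601 − 3653 = 1948 bp
  8228 − 5601 = 2627 bp
Sorted largest to smallest: 2627, 1948, 1141, 1086, 910, 516 bp.

2627, 1948, 1141, 1086, 910, 516 bp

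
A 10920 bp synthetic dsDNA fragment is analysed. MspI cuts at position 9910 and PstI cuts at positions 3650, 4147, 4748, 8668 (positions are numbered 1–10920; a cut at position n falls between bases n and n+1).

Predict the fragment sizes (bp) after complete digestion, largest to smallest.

3920, 3650, 1242, 1010, 601, 497 bp

Combined cut positions (sorted): 3650, 4147, 4748, 8668, 9910.
Linear molecule, 5 cuts → 6 fragments:
  3650 − 0 = 3650 bp
  4147 − 3650 = 497 bp
  4748 − 4147 = 601 bp
  8668 − 4748 = 3920 bp
  9910 − 8668 = 1242 bp
  10920 − 9910 = 1010 bp
Sorted largest to smallest: 3920, 3650, 1242, 1010, 601, 497 bp.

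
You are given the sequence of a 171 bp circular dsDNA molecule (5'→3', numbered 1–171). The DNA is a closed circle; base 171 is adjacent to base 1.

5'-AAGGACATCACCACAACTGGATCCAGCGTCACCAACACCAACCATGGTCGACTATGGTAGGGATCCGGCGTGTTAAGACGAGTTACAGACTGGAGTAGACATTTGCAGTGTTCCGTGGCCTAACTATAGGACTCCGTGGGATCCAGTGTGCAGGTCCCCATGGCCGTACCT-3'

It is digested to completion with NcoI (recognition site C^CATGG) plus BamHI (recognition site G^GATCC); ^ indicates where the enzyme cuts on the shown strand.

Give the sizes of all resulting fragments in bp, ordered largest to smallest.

78, 32, 23, 19, 19 bp

NcoI sites (CCATGG) start at positions 42, 158.
NcoI cuts after the first base of each site, so after positions 42, 158.
BamHI sites (GGATCC) start at positions 19, 61, 139.
BamHI cuts after the first base of each site, so after positions 19, 61, 139.
Combined cut positions: 19, 42, 61, 139, 158.
Circular molecule, 5 cuts → 5 fragments:
  20–42 → 23 bp
  43–61 → 19 bp
  62–139 → 78 bp
  140–158 → 19 bp
  159–171 then 1–19 → 13 + 19 = 32 bp
Sorted largest to smallest: 78, 32, 23, 19, 19 bp.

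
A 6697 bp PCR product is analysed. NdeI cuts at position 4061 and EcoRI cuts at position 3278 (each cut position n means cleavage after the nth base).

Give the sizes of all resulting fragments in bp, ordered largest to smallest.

Combined cut positions (sorted): 3278, 4061.
Linear molecule, 2 cuts → 3 fragments:
  3278 − 0 = 3278 bp
  4061 − 3278 = 783 bp
  6697 − 4061 = 2636 bp
Sorted largest to smallest: 3278, 2636, 783 bp.

3278, 2636, 783 bp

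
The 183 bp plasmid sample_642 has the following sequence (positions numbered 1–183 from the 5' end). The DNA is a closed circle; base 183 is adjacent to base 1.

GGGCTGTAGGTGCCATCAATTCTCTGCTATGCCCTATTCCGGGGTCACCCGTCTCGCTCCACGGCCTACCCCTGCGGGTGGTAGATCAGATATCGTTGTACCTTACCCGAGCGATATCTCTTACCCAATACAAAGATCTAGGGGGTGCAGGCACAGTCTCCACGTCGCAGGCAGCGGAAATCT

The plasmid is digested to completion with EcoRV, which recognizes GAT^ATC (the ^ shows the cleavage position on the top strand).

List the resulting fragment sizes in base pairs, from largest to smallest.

159, 24 bp

EcoRV sites (GATATC) start at positions 89, 113.
EcoRV cuts after base 3 of each site, so after positions 91, 115.
Circular molecule, 2 cuts → 2 fragments:
  92–115 → 24 bp
  116–183 then 1–91 → 68 + 91 = 159 bp
Sorted largest to smallest: 159, 24 bp.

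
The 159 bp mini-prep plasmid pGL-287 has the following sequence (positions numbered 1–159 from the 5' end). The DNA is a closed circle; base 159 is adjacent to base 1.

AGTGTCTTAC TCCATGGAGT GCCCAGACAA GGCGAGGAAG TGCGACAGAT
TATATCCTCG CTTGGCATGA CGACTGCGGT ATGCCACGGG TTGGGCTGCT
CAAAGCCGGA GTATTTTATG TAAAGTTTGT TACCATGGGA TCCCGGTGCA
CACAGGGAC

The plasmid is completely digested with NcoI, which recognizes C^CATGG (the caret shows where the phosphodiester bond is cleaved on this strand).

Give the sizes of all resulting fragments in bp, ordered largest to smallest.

NcoI sites (CCATGG) start at positions 12, 133.
NcoI cuts after the first base of each site, so after positions 12, 133.
Circular molecule, 2 cuts → 2 fragments:
  13–133 → 121 bp
  134–159 then 1–12 → 26 + 12 = 38 bp
Sorted largest to smallest: 121, 38 bp.

121, 38 bp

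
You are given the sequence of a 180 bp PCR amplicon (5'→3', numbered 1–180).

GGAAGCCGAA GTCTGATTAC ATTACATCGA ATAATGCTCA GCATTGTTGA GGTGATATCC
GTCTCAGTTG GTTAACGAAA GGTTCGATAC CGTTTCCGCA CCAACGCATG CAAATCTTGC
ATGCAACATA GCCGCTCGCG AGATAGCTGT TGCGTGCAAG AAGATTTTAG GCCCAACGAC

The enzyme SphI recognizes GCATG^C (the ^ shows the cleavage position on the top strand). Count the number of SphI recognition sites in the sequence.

GCATGC occurs starting at positions 106, 119.
SphI cuts at 2 sites.

2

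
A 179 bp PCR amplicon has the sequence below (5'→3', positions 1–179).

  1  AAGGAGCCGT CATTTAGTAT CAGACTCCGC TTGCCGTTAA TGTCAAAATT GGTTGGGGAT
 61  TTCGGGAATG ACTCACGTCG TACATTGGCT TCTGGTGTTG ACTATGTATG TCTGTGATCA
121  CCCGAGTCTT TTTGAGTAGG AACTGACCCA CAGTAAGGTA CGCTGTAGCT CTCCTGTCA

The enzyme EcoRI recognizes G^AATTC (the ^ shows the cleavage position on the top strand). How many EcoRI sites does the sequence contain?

No occurrence of GAATTC is present in the sequence.
EcoRI does not cut: 0 sites.

0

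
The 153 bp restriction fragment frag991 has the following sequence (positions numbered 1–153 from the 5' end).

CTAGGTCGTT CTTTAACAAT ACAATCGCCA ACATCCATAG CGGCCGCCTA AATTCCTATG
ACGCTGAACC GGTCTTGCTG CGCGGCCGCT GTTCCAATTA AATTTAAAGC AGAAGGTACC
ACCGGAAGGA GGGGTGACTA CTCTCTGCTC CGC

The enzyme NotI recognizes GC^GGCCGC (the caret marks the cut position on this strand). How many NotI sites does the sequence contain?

2

GCGGCCGC occurs starting at positions 40, 82.
NotI cuts at 2 sites.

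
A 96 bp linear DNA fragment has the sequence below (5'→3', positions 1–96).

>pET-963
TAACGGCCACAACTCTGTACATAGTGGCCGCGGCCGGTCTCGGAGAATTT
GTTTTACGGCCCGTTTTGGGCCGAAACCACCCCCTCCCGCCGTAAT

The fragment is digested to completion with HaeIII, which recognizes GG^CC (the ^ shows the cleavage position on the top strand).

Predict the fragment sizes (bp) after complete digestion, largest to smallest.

26, 26, 21, 11, 6, 6 bp

HaeIII sites (GGCC) start at positions 5, 26, 32, 58, 69.
HaeIII cuts after base 2 of each site, so after positions 6, 27, 33, 59, 70.
Linear molecule, 5 cuts → 6 fragments:
  1–6 → 6 bp
  7–27 → 21 bp
  28–33 → 6 bp
  34–59 → 26 bp
  60–70 → 11 bp
  71–96 → 26 bp
Sorted largest to smallest: 26, 26, 21, 11, 6, 6 bp.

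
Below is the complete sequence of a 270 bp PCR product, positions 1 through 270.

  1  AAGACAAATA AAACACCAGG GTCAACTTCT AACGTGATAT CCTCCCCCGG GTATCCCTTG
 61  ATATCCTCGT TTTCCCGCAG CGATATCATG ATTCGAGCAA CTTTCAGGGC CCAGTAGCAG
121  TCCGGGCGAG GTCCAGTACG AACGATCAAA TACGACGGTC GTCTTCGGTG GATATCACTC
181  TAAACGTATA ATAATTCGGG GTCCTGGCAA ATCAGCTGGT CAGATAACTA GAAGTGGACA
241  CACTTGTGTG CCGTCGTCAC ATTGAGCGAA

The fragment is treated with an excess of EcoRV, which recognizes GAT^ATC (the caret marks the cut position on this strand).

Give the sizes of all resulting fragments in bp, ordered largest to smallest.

EcoRV sites (GATATC) start at positions 36, 60, 82, 171.
EcoRV cuts after base 3 of each site, so after positions 38, 62, 84, 173.
Linear molecule, 4 cuts → 5 fragments:
  1–38 → 38 bp
  39–62 → 24 bp
  63–84 → 22 bp
  85–173 → 89 bp
  174–270 → 97 bp
Sorted largest to smallest: 97, 89, 38, 24, 22 bp.

97, 89, 38, 24, 22 bp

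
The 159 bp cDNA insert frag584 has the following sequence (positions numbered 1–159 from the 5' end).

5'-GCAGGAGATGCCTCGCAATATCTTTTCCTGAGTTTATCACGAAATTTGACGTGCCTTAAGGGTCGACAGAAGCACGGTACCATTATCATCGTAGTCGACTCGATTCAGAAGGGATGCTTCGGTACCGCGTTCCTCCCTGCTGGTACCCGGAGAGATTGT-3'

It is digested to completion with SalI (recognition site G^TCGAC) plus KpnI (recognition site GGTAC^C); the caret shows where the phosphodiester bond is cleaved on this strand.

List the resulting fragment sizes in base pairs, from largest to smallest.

SalI sites (GTCGAC) start at positions 62, 94.
SalI cuts after the first base of each site, so after positions 62, 94.
KpnI sites (GGTACC) start at positions 76, 121, 142.
KpnI cuts after base 5 of each site (before the last base), so after positions 80, 125, 146.
Combined cut positions: 62, 80, 94, 125, 146.
Linear molecule, 5 cuts → 6 fragments:
  1–62 → 62 bp
  63–80 → 18 bp
  81–94 → 14 bp
  95–125 → 31 bp
  126–146 → 21 bp
  147–159 → 13 bp
Sorted largest to smallest: 62, 31, 21, 18, 14, 13 bp.

62, 31, 21, 18, 14, 13 bp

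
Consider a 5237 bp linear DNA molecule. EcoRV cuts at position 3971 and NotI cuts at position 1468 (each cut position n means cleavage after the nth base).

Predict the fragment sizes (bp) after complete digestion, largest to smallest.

2503, 1468, 1266 bp

Combined cut positions (sorted): 1468, 3971.
Linear molecule, 2 cuts → 3 fragments:
  1468 − 0 = 1468 bp
  3971 − 1468 = 2503 bp
  5237 − 3971 = 1266 bp
Sorted largest to smallest: 2503, 1468, 1266 bp.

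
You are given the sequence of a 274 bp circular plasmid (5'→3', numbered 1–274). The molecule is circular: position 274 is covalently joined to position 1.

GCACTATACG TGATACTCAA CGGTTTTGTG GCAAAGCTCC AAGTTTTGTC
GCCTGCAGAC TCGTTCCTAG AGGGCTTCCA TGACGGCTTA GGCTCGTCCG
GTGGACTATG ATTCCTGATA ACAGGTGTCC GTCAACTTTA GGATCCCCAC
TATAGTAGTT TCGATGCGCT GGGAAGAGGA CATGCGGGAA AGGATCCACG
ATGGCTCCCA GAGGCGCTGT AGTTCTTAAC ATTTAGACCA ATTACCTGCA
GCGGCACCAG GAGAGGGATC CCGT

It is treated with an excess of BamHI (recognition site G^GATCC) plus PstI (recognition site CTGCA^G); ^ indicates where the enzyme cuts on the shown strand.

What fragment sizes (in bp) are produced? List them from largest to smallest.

BamHI sites (GGATCC) start at positions 141, 192, 266.
BamHI cuts after the first base of each site, so after positions 141, 192, 266.
PstI sites (CTGCAG) start at positions 53, 246.
PstI cuts after base 5 of each site (before the last base), so after positions 57, 250.
Combined cut positions: 57, 141, 192, 250, 266.
Circular molecule, 5 cuts → 5 fragments:
  58–141 → 84 bp
  142–192 → 51 bp
  193–250 → 58 bp
  251–266 → 16 bp
  267–274 then 1–57 → 8 + 57 = 65 bp
Sorted largest to smallest: 84, 65, 58, 51, 16 bp.

84, 65, 58, 51, 16 bp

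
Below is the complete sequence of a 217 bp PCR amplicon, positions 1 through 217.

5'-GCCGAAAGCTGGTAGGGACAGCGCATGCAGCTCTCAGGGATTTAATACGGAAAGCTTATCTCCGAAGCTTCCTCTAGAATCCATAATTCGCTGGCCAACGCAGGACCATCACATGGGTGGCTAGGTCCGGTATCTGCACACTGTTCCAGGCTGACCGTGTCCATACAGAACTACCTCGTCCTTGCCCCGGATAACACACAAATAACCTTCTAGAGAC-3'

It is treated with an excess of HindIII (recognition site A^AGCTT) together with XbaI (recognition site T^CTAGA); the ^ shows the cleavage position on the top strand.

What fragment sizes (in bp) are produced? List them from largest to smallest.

HindIII sites (AAGCTT) start at positions 52, 65.
HindIII cuts after the first base of each site, so after positions 52, 65.
XbaI sites (TCTAGA) start at positions 73, 209.
XbaI cuts after the first base of each site, so after positions 73, 209.
Combined cut positions: 52, 65, 73, 209.
Linear molecule, 4 cuts → 5 fragments:
  1–52 → 52 bp
  53–65 → 13 bp
  66–73 → 8 bp
  74–209 → 136 bp
  210–217 → 8 bp
Sorted largest to smallest: 136, 52, 13, 8, 8 bp.

136, 52, 13, 8, 8 bp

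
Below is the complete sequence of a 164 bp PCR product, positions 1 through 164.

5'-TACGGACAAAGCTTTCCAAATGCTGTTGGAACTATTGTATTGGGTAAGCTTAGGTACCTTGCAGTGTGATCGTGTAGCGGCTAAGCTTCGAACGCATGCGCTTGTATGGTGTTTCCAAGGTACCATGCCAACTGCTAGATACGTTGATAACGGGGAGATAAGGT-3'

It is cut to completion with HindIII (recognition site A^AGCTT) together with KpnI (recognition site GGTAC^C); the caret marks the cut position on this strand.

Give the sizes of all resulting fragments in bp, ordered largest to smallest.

41, 40, 37, 26, 11, 9 bp

HindIII sites (AAGCTT) start at positions 9, 46, 83.
HindIII cuts after the first base of each site, so after positions 9, 46, 83.
KpnI sites (GGTACC) start at positions 53, 119.
KpnI cuts after base 5 of each site (before the last base), so after positions 57, 123.
Combined cut positions: 9, 46, 57, 83, 123.
Linear molecule, 5 cuts → 6 fragments:
  1–9 → 9 bp
  10–46 → 37 bp
  47–57 → 11 bp
  58–83 → 26 bp
  84–123 → 40 bp
  124–164 → 41 bp
Sorted largest to smallest: 41, 40, 37, 26, 11, 9 bp.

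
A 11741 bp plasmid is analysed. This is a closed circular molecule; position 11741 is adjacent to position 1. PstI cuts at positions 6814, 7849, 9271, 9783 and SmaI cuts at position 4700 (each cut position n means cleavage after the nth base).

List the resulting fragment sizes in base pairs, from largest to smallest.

6658, 2114, 1422, 1035, 512 bp

Combined cut positions (sorted): 4700, 6814, 7849, 9271, 9783.
Circular molecule, 5 cuts → 5 fragments:
  6814 − 4700 = 2114 bp
  7849 − 6814 = 1035 bp
  9271 − 7849 = 1422 bp
  9783 − 9271 = 512 bp
  wrap: 11741 − 9783 + 4700 = 6658 bp
Sorted largest to smallest: 6658, 2114, 1422, 1035, 512 bp.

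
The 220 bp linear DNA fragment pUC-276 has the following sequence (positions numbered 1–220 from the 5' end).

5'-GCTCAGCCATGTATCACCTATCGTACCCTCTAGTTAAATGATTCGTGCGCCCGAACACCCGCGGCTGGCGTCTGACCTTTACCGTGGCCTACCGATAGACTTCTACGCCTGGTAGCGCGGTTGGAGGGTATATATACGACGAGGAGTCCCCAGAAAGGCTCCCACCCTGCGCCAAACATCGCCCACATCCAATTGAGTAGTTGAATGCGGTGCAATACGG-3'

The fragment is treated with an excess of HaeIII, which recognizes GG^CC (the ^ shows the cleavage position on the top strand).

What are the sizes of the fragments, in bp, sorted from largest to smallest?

133, 87 bp

The HaeIII site (GGCC) starts at position 86.
HaeIII cuts after base 2 of each site, so after position 87.
Linear molecule, 1 cut → 2 fragments:
  1–87 → 87 bp
  88–220 → 133 bp
Sorted largest to smallest: 133, 87 bp.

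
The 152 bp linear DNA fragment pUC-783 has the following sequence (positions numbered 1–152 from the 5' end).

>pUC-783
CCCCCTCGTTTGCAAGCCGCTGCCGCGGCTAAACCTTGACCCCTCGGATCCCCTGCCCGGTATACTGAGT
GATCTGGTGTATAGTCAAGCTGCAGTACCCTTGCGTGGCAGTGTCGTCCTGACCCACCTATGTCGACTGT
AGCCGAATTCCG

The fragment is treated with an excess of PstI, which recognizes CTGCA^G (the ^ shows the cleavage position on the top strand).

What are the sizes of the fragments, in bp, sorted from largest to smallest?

94, 58 bp

The PstI site (CTGCAG) starts at position 90.
PstI cuts after base 5 of each site (before the last base), so after position 94.
Linear molecule, 1 cut → 2 fragments:
  1–94 → 94 bp
  95–152 → 58 bp
Sorted largest to smallest: 94, 58 bp.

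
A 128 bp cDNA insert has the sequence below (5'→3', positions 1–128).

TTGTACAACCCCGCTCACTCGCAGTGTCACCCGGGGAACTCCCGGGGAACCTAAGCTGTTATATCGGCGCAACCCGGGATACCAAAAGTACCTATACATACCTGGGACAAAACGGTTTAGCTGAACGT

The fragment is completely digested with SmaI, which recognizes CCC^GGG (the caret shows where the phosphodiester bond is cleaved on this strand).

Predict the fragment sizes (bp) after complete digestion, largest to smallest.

SmaI sites (CCCGGG) start at positions 30, 41, 73.
SmaI cuts after base 3 of each site, so after positions 32, 43, 75.
Linear molecule, 3 cuts → 4 fragments:
  1–32 → 32 bp
  33–43 → 11 bp
  44–75 → 32 bp
  76–128 → 53 bp
Sorted largest to smallest: 53, 32, 32, 11 bp.

53, 32, 32, 11 bp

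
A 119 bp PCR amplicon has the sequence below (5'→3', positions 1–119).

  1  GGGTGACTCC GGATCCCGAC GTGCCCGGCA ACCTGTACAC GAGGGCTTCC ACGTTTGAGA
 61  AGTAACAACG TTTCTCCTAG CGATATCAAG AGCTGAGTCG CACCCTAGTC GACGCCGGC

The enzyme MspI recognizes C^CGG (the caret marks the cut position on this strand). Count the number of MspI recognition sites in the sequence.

3

CCGG occurs starting at positions 9, 25, 115.
MspI cuts at 3 sites.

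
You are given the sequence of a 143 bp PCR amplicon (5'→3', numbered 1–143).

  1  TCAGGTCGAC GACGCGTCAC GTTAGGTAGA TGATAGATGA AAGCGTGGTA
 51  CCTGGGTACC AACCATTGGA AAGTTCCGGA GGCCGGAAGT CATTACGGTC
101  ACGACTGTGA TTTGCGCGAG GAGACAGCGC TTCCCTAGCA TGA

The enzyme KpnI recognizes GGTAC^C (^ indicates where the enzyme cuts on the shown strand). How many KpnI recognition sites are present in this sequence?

2

GGTACC occurs starting at positions 47, 55.
KpnI cuts at 2 sites.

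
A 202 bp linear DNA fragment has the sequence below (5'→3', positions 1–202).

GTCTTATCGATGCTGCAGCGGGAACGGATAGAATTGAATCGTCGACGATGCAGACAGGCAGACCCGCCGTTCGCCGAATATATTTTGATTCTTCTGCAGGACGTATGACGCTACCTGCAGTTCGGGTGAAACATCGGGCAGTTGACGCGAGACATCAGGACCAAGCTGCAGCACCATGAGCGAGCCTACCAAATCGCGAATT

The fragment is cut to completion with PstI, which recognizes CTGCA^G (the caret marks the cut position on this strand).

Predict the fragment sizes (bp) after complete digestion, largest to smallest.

PstI sites (CTGCAG) start at positions 13, 94, 115, 166.
PstI cuts after base 5 of each site (before the last base), so after positions 17, 98, 119, 170.
Linear molecule, 4 cuts → 5 fragments:
  1–17 → 17 bp
  18–98 → 81 bp
  99–119 → 21 bp
  120–170 → 51 bp
  171–202 → 32 bp
Sorted largest to smallest: 81, 51, 32, 21, 17 bp.

81, 51, 32, 21, 17 bp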